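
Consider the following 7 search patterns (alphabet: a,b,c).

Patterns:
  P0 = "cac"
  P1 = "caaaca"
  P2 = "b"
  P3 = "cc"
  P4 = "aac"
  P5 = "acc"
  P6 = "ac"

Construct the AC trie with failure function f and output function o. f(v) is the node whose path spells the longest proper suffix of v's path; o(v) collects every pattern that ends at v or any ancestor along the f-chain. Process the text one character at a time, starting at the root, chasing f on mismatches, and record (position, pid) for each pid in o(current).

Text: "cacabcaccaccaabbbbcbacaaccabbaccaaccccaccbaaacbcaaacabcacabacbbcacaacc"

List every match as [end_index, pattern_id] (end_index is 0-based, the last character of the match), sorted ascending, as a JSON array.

Build automaton:
Trie (insert patterns):
  0='ε' goto a→10 b→8 c→1
  1='c' goto a→2 c→9
  2='ca' goto a→4 c→3
  3='cac' goto ·  ←P0
  4='caa' goto a→5
  5='caaa' goto c→6
  6='caaac' goto a→7
  7='caaaca' goto ·  ←P1
  8='b' goto ·  ←P2
  9='cc' goto ·  ←P3
  10='a' goto a→11 c→13
  11='aa' goto c→12
  12='aac' goto ·  ←P4
  13='ac' goto c→14  ←P6
  14='acc' goto ·  ←P5

BFS fail/out derivation:
  fail(1) 'c': from fail(0)=0 chase 'c': 0 ⇒ 0;  out=∅∪out(0)=∅
  fail(8) 'b': from fail(0)=0 chase 'b': 0 ⇒ 0;  out={2}∪out(0)={2}
  fail(10) 'a': from fail(0)=0 chase 'a': 0 ⇒ 0;  out=∅∪out(0)=∅
  fail(2) 'ca': from fail(1)=0 chase 'a': 0 ⇒ 10;  out=∅∪out(10)=∅
  fail(9) 'cc': from fail(1)=0 chase 'c': 0 ⇒ 1;  out={3}∪out(1)={3}
  fail(11) 'aa': from fail(10)=0 chase 'a': 0 ⇒ 10;  out=∅∪out(10)=∅
  fail(13) 'ac': from fail(10)=0 chase 'c': 0 ⇒ 1;  out={6}∪out(1)={6}
  fail(3) 'cac': from fail(2)=10 chase 'c': 10 ⇒ 13;  out={0}∪out(13)={0,6}
  fail(4) 'caa': from fail(2)=10 chase 'a': 10 ⇒ 11;  out=∅∪out(11)=∅
  fail(12) 'aac': from fail(11)=10 chase 'c': 10 ⇒ 13;  out={4}∪out(13)={4,6}
  fail(14) 'acc': from fail(13)=1 chase 'c': 1 ⇒ 9;  out={5}∪out(9)={3,5}
  fail(5) 'caaa': from fail(4)=11 chase 'a': 11→10 ⇒ 11;  out=∅∪out(11)=∅
  fail(6) 'caaac': from fail(5)=11 chase 'c': 11 ⇒ 12;  out=∅∪out(12)={4,6}
  fail(7) 'caaaca': from fail(6)=12 chase 'a': 12→13→1 ⇒ 2;  out={1}∪out(2)={1}

Run:
i=0 'c': node 0→1
i=1 'a': node 1→2
i=2 'c': node 2→3  → match P0@[0:2],P6@[1:2]
i=3 'a': node 3→2 ·f
i=4 'b': node 2→8 ·f  → match P2@[4:4]
i=5 'c': node 8→1 ·f
i=6 'a': node 1→2
i=7 'c': node 2→3  → match P0@[5:7],P6@[6:7]
i=8 'c': node 3→14 ·f  → match P3@[7:8],P5@[6:8]
i=9 'a': node 14→2 ·f
i=10 'c': node 2→3  → match P0@[8:10],P6@[9:10]
i=11 'c': node 3→14 ·f  → match P3@[10:11],P5@[9:11]
i=12 'a': node 14→2 ·f
i=13 'a': node 2→4
i=14 'b': node 4→8 ·f  → match P2@[14:14]
i=15 'b': node 8→8 ·f  → match P2@[15:15]
i=16 'b': node 8→8 ·f  → match P2@[16:16]
i=17 'b': node 8→8 ·f  → match P2@[17:17]
i=18 'c': node 8→1 ·f
i=19 'b': node 1→8 ·f  → match P2@[19:19]
i=20 'a': node 8→10 ·f
i=21 'c': node 10→13  → match P6@[20:21]
i=22 'a': node 13→2 ·f
i=23 'a': node 2→4
i=24 'c': node 4→12 ·f  → match P4@[22:24],P6@[23:24]
i=25 'c': node 12→14 ·f  → match P3@[24:25],P5@[23:25]
i=26 'a': node 14→2 ·f
i=27 'b': node 2→8 ·f  → match P2@[27:27]
i=28 'b': node 8→8 ·f  → match P2@[28:28]
i=29 'a': node 8→10 ·f
i=30 'c': node 10→13  → match P6@[29:30]
i=31 'c': node 13→14  → match P3@[30:31],P5@[29:31]
i=32 'a': node 14→2 ·f
i=33 'a': node 2→4
i=34 'c': node 4→12 ·f  → match P4@[32:34],P6@[33:34]
i=35 'c': node 12→14 ·f  → match P3@[34:35],P5@[33:35]
i=36 'c': node 14→9 ·f  → match P3@[35:36]
i=37 'c': node 9→9 ·f  → match P3@[36:37]
i=38 'a': node 9→2 ·f
i=39 'c': node 2→3  → match P0@[37:39],P6@[38:39]
i=40 'c': node 3→14 ·f  → match P3@[39:40],P5@[38:40]
i=41 'b': node 14→8 ·f  → match P2@[41:41]
i=42 'a': node 8→10 ·f
i=43 'a': node 10→11
i=44 'a': node 11→11 ·f
i=45 'c': node 11→12  → match P4@[43:45],P6@[44:45]
i=46 'b': node 12→8 ·f  → match P2@[46:46]
i=47 'c': node 8→1 ·f
i=48 'a': node 1→2
i=49 'a': node 2→4
i=50 'a': node 4→5
i=51 'c': node 5→6  → match P4@[49:51],P6@[50:51]
i=52 'a': node 6→7  → match P1@[47:52]
i=53 'b': node 7→8 ·f  → match P2@[53:53]
i=54 'c': node 8→1 ·f
i=55 'a': node 1→2
i=56 'c': node 2→3  → match P0@[54:56],P6@[55:56]
i=57 'a': node 3→2 ·f
i=58 'b': node 2→8 ·f  → match P2@[58:58]
i=59 'a': node 8→10 ·f
i=60 'c': node 10→13  → match P6@[59:60]
i=61 'b': node 13→8 ·f  → match P2@[61:61]
i=62 'b': node 8→8 ·f  → match P2@[62:62]
i=63 'c': node 8→1 ·f
i=64 'a': node 1→2
i=65 'c': node 2→3  → match P0@[63:65],P6@[64:65]
i=66 'a': node 3→2 ·f
i=67 'a': node 2→4
i=68 'c': node 4→12 ·f  → match P4@[66:68],P6@[67:68]
i=69 'c': node 12→14 ·f  → match P3@[68:69],P5@[67:69]

All matches (sorted): [[2,0],[2,6],[4,2],[7,0],[7,6],[8,3],[8,5],[10,0],[10,6],[11,3],[11,5],[14,2],[15,2],[16,2],[17,2],[19,2],[21,6],[24,4],[24,6],[25,3],[25,5],[27,2],[28,2],[30,6],[31,3],[31,5],[34,4],[34,6],[35,3],[35,5],[36,3],[37,3],[39,0],[39,6],[40,3],[40,5],[41,2],[45,4],[45,6],[46,2],[51,4],[51,6],[52,1],[53,2],[56,0],[56,6],[58,2],[60,6],[61,2],[62,2],[65,0],[65,6],[68,4],[68,6],[69,3],[69,5]]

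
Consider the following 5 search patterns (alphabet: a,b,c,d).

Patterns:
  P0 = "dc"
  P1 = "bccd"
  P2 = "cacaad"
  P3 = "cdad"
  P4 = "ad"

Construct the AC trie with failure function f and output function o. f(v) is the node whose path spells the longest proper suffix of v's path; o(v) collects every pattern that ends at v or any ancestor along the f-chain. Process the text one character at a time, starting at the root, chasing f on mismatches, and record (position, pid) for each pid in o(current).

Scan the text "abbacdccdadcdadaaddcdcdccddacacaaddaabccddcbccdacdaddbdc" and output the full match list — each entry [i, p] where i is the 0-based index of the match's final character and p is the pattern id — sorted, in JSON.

Build automaton:
Trie nodes:
  0='ε' goto a→16 b→3 c→7 d→1
  1='d' goto c→2
  2='dc' goto ·  ←P0
  3='b' goto c→4
  4='bc' goto c→5
  5='bcc' goto d→6
  6='bccd' goto ·  ←P1
  7='c' goto a→8 d→13
  8='ca' goto c→9
  9='cac' goto a→10
  10='caca' goto a→11
  11='cacaa' goto d→12
  12='cacaad' goto ·  ←P2
  13='cd' goto a→14
  14='cda' goto d→15
  15='cdad' goto ·  ←P3
  16='a' goto d→17
  17='ad' goto ·  ←P4

Failure links (BFS by depth):
  n1('d'): parent n0 fail=0; on 'd' 0 → fail=0;  out ∅∪∅=∅
  n3('b'): parent n0 fail=0; on 'b' 0 → fail=0;  out ∅∪∅=∅
  n7('c'): parent n0 fail=0; on 'c' 0 → fail=0;  out ∅∪∅=∅
  n16('a'): parent n0 fail=0; on 'a' 0 → fail=0;  out ∅∪∅=∅
  n2('dc'): parent n1 fail=0; on 'c' 0 → fail=7;  out {0}∪∅={0}
  n4('bc'): parent n3 fail=0; on 'c' 0 → fail=7;  out ∅∪∅=∅
  n8('ca'): parent n7 fail=0; on 'a' 0 → fail=16;  out ∅∪∅=∅
  n13('cd'): parent n7 fail=0; on 'd' 0 → fail=1;  out ∅∪∅=∅
  n17('ad'): parent n16 fail=0; on 'd' 0 → fail=1;  out {4}∪∅={4}
  n5('bcc'): parent n4 fail=7; on 'c' 7→0 → fail=7;  out ∅∪∅=∅
  n9('cac'): parent n8 fail=16; on 'c' 16→0 → fail=7;  out ∅∪∅=∅
  n14('cda'): parent n13 fail=1; on 'a' 1→0 → fail=16;  out ∅∪∅=∅
  n6('bccd'): parent n5 fail=7; on 'd' 7 → fail=13;  out {1}∪∅={1}
  n10('caca'): parent n9 fail=7; on 'a' 7 → fail=8;  out ∅∪∅=∅
  n15('cdad'): parent n14 fail=16; on 'd' 16 → fail=17;  out {3}∪{4}={3,4}
  n11('cacaa'): parent n10 fail=8; on 'a' 8→16→0 → fail=16;  out ∅∪∅=∅
  n12('cacaad'): parent n11 fail=16; on 'd' 16 → fail=17;  out {2}∪{4}={2,4}

Scan:
i=0 'a': node 0→16
i=1 'b': node 16→3 (via fail)
i=2 'b': node 3→3 (via fail)
i=3 'a': node 3→16 (via fail)
i=4 'c': node 16→7 (via fail)
i=5 'd': node 7→13
i=6 'c': node 13→2 (via fail)  ** P0@[5:6]
i=7 'c': node 2→7 (via fail)
i=8 'd': node 7→13
i=9 'a': node 13→14
i=10 'd': node 14→15  ** P3@[7:10],P4@[9:10]
i=11 'c': node 15→2 (via fail)  ** P0@[10:11]
i=12 'd': node 2→13 (via fail)
i=13 'a': node 13→14
i=14 'd': node 14→15  ** P3@[11:14],P4@[13:14]
i=15 'a': node 15→16 (via fail)
i=16 'a': node 16→16 (via fail)
i=17 'd': node 16→17  ** P4@[16:17]
i=18 'd': node 17→1 (via fail)
i=19 'c': node 1→2  ** P0@[18:19]
i=20 'd': node 2→13 (via fail)
i=21 'c': node 13→2 (via fail)  ** P0@[20:21]
i=22 'd': node 2→13 (via fail)
i=23 'c': node 13→2 (via fail)  ** P0@[22:23]
i=24 'c': node 2→7 (via fail)
i=25 'd': node 7→13
i=26 'd': node 13→1 (via fail)
i=27 'a': node 1→16 (via fail)
i=28 'c': node 16→7 (via fail)
i=29 'a': node 7→8
i=30 'c': node 8→9
i=31 'a': node 9→10
i=32 'a': node 10→11
i=33 'd': node 11→12  ** P2@[28:33],P4@[32:33]
i=34 'd': node 12→1 (via fail)
i=35 'a': node 1→16 (via fail)
i=36 'a': node 16→16 (via fail)
i=37 'b': node 16→3 (via fail)
i=38 'c': node 3→4
i=39 'c': node 4→5
i=40 'd': node 5→6  ** P1@[37:40]
i=41 'd': node 6→1 (via fail)
i=42 'c': node 1→2  ** P0@[41:42]
i=43 'b': node 2→3 (via fail)
i=44 'c': node 3→4
i=45 'c': node 4→5
i=46 'd': node 5→6  ** P1@[43:46]
i=47 'a': node 6→14 (via fail)
i=48 'c': node 14→7 (via fail)
i=49 'd': node 7→13
i=50 'a': node 13→14
i=51 'd': node 14→15  ** P3@[48:51],P4@[50:51]
i=52 'd': node 15→1 (via fail)
i=53 'b': node 1→3 (via fail)
i=54 'd': node 3→1 (via fail)
i=55 'c': node 1→2  ** P0@[54:55]

Result: [[6,0],[10,3],[10,4],[11,0],[14,3],[14,4],[17,4],[19,0],[21,0],[23,0],[33,2],[33,4],[40,1],[42,0],[46,1],[51,3],[51,4],[55,0]]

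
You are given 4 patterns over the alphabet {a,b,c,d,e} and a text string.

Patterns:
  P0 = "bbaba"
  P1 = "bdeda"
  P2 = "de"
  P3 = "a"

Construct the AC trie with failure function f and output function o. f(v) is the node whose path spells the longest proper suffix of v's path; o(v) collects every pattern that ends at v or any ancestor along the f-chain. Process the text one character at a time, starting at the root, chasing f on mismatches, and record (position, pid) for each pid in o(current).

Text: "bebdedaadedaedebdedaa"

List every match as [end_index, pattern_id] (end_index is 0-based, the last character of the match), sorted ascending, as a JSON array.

Construct AC machine:
Trie (insert patterns):
  n0 'ε': a→12 b→1 d→10
  n1 'b': b→2 d→6
  n2 'bb': a→3
  n3 'bba': b→4
  n4 'bbab': a→5
  n5 'bbaba': ·  [P0 ends]
  n6 'bd': e→7
  n7 'bde': d→8
  n8 'bded': a→9
  n9 'bdeda': ·  [P1 ends]
  n10 'd': e→11
  n11 'de': ·  [P2 ends]
  n12 'a': ·  [P3 ends]

Failure links (BFS by depth):
  fail(1) 'b': from fail(0)=0 chase 'b': 0 ⇒ 0;  out=∅∪out(0)=∅
  fail(10) 'd': from fail(0)=0 chase 'd': 0 ⇒ 0;  out=∅∪out(0)=∅
  fail(12) 'a': from fail(0)=0 chase 'a': 0 ⇒ 0;  out={3}∪out(0)={3}
  fail(2) 'bb': from fail(1)=0 chase 'b': 0 ⇒ 1;  out=∅∪out(1)=∅
  fail(6) 'bd': from fail(1)=0 chase 'd': 0 ⇒ 10;  out=∅∪out(10)=∅
  fail(11) 'de': from fail(10)=0 chase 'e': 0 ⇒ 0;  out={2}∪out(0)={2}
  fail(3) 'bba': from fail(2)=1 chase 'a': 1→0 ⇒ 12;  out=∅∪out(12)={3}
  fail(7) 'bde': from fail(6)=10 chase 'e': 10 ⇒ 11;  out=∅∪out(11)={2}
  fail(4) 'bbab': from fail(3)=12 chase 'b': 12→0 ⇒ 1;  out=∅∪out(1)=∅
  fail(8) 'bded': from fail(7)=11 chase 'd': 11→0 ⇒ 10;  out=∅∪out(10)=∅
  fail(5) 'bbaba': from fail(4)=1 chase 'a': 1→0 ⇒ 12;  out={0}∪out(12)={0,3}
  fail(9) 'bdeda': from fail(8)=10 chase 'a': 10→0 ⇒ 12;  out={1}∪out(12)={1,3}

Scan:
pos 0 'b': at 1
pos 1 'e': at 0 (via fail)
pos 2 'b': at 1
pos 3 'd': at 6
pos 4 'e': at 7  → match P2@[3:4]
pos 5 'd': at 8
pos 6 'a': at 9  → match P1@[2:6],P3@[6:6]
pos 7 'a': at 12 (via fail)  → match P3@[7:7]
pos 8 'd': at 10 (via fail)
pos 9 'e': at 11  → match P2@[8:9]
pos 10 'd': at 10 (via fail)
pos 11 'a': at 12 (via fail)  → match P3@[11:11]
pos 12 'e': at 0 (via fail)
pos 13 'd': at 10
pos 14 'e': at 11  → match P2@[13:14]
pos 15 'b': at 1 (via fail)
pos 16 'd': at 6
pos 17 'e': at 7  → match P2@[16:17]
pos 18 'd': at 8
pos 19 'a': at 9  → match P1@[15:19],P3@[19:19]
pos 20 'a': at 12 (via fail)  → match P3@[20:20]

All matches (sorted): [[4,2],[6,1],[6,3],[7,3],[9,2],[11,3],[14,2],[17,2],[19,1],[19,3],[20,3]]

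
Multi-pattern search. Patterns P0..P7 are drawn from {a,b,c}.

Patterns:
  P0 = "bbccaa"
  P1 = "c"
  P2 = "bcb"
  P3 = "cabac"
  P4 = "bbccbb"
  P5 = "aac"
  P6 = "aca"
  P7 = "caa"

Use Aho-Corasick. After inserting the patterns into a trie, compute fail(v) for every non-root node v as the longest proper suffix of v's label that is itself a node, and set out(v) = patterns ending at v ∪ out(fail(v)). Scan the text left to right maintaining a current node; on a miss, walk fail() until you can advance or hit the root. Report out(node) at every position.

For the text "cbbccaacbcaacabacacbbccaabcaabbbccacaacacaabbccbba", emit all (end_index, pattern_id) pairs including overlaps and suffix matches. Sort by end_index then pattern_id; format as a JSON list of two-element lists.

Build automaton:
Trie (insert patterns):
  n0 'ε': a→16 b→1 c→7
  n1 'b': b→2 c→8
  n2 'bb': c→3
  n3 'bbc': c→4
  n4 'bbcc': a→5 b→14
  n5 'bbcca': a→6
  n6 'bbccaa': ·  ←P0
  n7 'c': a→10  ←P1
  n8 'bc': b→9
  n9 'bcb': ·  ←P2
  n10 'ca': a→21 b→11
  n11 'cab': a→12
  n12 'caba': c→13
  n13 'cabac': ·  ←P3
  n14 'bbccb': b→15
  n15 'bbccbb': ·  ←P4
  n16 'a': a→17 c→19
  n17 'aa': c→18
  n18 'aac': ·  ←P5
  n19 'ac': a→20
  n20 'aca': ·  ←P6
  n21 'caa': ·  ←P7

BFS fail/out derivation:
  n1('b'): parent n0 fail=0; on 'b' 0 → fail=0;  out ∅∪∅=∅
  n7('c'): parent n0 fail=0; on 'c' 0 → fail=0;  out {1}∪∅={1}
  n16('a'): parent n0 fail=0; on 'a' 0 → fail=0;  out ∅∪∅=∅
  n2('bb'): parent n1 fail=0; on 'b' 0 → fail=1;  out ∅∪∅=∅
  n8('bc'): parent n1 fail=0; on 'c' 0 → fail=7;  out ∅∪{1}={1}
  n10('ca'): parent n7 fail=0; on 'a' 0 → fail=16;  out ∅∪∅=∅
  n17('aa'): parent n16 fail=0; on 'a' 0 → fail=16;  out ∅∪∅=∅
  n19('ac'): parent n16 fail=0; on 'c' 0 → fail=7;  out ∅∪{1}={1}
  n3('bbc'): parent n2 fail=1; on 'c' 1 → fail=8;  out ∅∪{1}={1}
  n9('bcb'): parent n8 fail=7; on 'b' 7→0 → fail=1;  out {2}∪∅={2}
  n11('cab'): parent n10 fail=16; on 'b' 16→0 → fail=1;  out ∅∪∅=∅
  n18('aac'): parent n17 fail=16; on 'c' 16 → fail=19;  out {5}∪{1}={1,5}
  n20('aca'): parent n19 fail=7; on 'a' 7 → fail=10;  out {6}∪∅={6}
  n21('caa'): parent n10 fail=16; on 'a' 16 → fail=17;  out {7}∪∅={7}
  n4('bbcc'): parent n3 fail=8; on 'c' 8→7→0 → fail=7;  out ∅∪{1}={1}
  n12('caba'): parent n11 fail=1; on 'a' 1→0 → fail=16;  out ∅∪∅=∅
  n5('bbcca'): parent n4 fail=7; on 'a' 7 → fail=10;  out ∅∪∅=∅
  n13('cabac'): parent n12 fail=16; on 'c' 16 → fail=19;  out {3}∪{1}={1,3}
  n14('bbccb'): parent n4 fail=7; on 'b' 7→0 → fail=1;  out ∅∪∅=∅
  n6('bbccaa'): parent n5 fail=10; on 'a' 10 → fail=21;  out {0}∪{7}={0,7}
  n15('bbccbb'): parent n14 fail=1; on 'b' 1 → fail=2;  out {4}∪∅={4}

Run:
[0] read 'c'  n0⇒n7  emit P1@[0:0]
[1] read 'b'  n7⇒n1 (via fail)
[2] read 'b'  n1⇒n2
[3] read 'c'  n2⇒n3  emit P1@[3:3]
[4] read 'c'  n3⇒n4  emit P1@[4:4]
[5] read 'a'  n4⇒n5
[6] read 'a'  n5⇒n6  emit P0@[1:6],P7@[4:6]
[7] read 'c'  n6⇒n18 (via fail)  emit P1@[7:7],P5@[5:7]
[8] read 'b'  n18⇒n1 (via fail)
[9] read 'c'  n1⇒n8  emit P1@[9:9]
[10] read 'a'  n8⇒n10 (via fail)
[11] read 'a'  n10⇒n21  emit P7@[9:11]
[12] read 'c'  n21⇒n18 (via fail)  emit P1@[12:12],P5@[10:12]
[13] read 'a'  n18⇒n20 (via fail)  emit P6@[11:13]
[14] read 'b'  n20⇒n11 (via fail)
[15] read 'a'  n11⇒n12
[16] read 'c'  n12⇒n13  emit P1@[16:16],P3@[12:16]
[17] read 'a'  n13⇒n20 (via fail)  emit P6@[15:17]
[18] read 'c'  n20⇒n19 (via fail)  emit P1@[18:18]
[19] read 'b'  n19⇒n1 (via fail)
[20] read 'b'  n1⇒n2
[21] read 'c'  n2⇒n3  emit P1@[21:21]
[22] read 'c'  n3⇒n4  emit P1@[22:22]
[23] read 'a'  n4⇒n5
[24] read 'a'  n5⇒n6  emit P0@[19:24],P7@[22:24]
[25] read 'b'  n6⇒n1 (via fail)
[26] read 'c'  n1⇒n8  emit P1@[26:26]
[27] read 'a'  n8⇒n10 (via fail)
[28] read 'a'  n10⇒n21  emit P7@[26:28]
[29] read 'b'  n21⇒n1 (via fail)
[30] read 'b'  n1⇒n2
[31] read 'b'  n2⇒n2 (via fail)
[32] read 'c'  n2⇒n3  emit P1@[32:32]
[33] read 'c'  n3⇒n4  emit P1@[33:33]
[34] read 'a'  n4⇒n5
[35] read 'c'  n5⇒n19 (via fail)  emit P1@[35:35]
[36] read 'a'  n19⇒n20  emit P6@[34:36]
[37] read 'a'  n20⇒n21 (via fail)  emit P7@[35:37]
[38] read 'c'  n21⇒n18 (via fail)  emit P1@[38:38],P5@[36:38]
[39] read 'a'  n18⇒n20 (via fail)  emit P6@[37:39]
[40] read 'c'  n20⇒n19 (via fail)  emit P1@[40:40]
[41] read 'a'  n19⇒n20  emit P6@[39:41]
[42] read 'a'  n20⇒n21 (via fail)  emit P7@[40:42]
[43] read 'b'  n21⇒n1 (via fail)
[44] read 'b'  n1⇒n2
[45] read 'c'  n2⇒n3  emit P1@[45:45]
[46] read 'c'  n3⇒n4  emit P1@[46:46]
[47] read 'b'  n4⇒n14
[48] read 'b'  n14⇒n15  emit P4@[43:48]
[49] read 'a'  n15⇒n16 (via fail)

Matches: [[0,1],[3,1],[4,1],[6,0],[6,7],[7,1],[7,5],[9,1],[11,7],[12,1],[12,5],[13,6],[16,1],[16,3],[17,6],[18,1],[21,1],[22,1],[24,0],[24,7],[26,1],[28,7],[32,1],[33,1],[35,1],[36,6],[37,7],[38,1],[38,5],[39,6],[40,1],[41,6],[42,7],[45,1],[46,1],[48,4]]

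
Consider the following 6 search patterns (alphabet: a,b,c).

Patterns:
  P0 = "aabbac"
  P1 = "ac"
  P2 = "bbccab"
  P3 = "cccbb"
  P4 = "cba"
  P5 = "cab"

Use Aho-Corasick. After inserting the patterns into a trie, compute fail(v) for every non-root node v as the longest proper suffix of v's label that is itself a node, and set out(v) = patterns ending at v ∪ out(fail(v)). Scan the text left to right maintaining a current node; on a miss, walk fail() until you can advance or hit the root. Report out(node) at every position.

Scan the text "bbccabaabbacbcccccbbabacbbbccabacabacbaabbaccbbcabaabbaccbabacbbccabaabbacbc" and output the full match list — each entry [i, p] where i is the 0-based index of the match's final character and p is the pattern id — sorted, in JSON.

Construct AC machine:
Trie nodes:
  n0 'ε': a→1 b→8 c→14
  n1 'a': a→2 c→7
  n2 'aa': b→3
  n3 'aab': b→4
  n4 'aabb': a→5
  n5 'aabba': c→6
  n6 'aabbac': ·  [P0 ends]
  n7 'ac': ·  [P1 ends]
  n8 'b': b→9
  n9 'bb': c→10
  n10 'bbc': c→11
  n11 'bbcc': a→12
  n12 'bbcca': b→13
  n13 'bbccab': ·  [P2 ends]
  n14 'c': a→21 b→19 c→15
  n15 'cc': c→16
  n16 'ccc': b→17
  n17 'cccb': b→18
  n18 'cccbb': ·  [P3 ends]
  n19 'cb': a→20
  n20 'cba': ·  [P4 ends]
  n21 'ca': b→22
  n22 'cab': ·  [P5 ends]

BFS fail/out derivation:
  fail(1) 'a': from fail(0)=0 chase 'a': 0 ⇒ 0;  out=∅∪out(0)=∅
  fail(8) 'b': from fail(0)=0 chase 'b': 0 ⇒ 0;  out=∅∪out(0)=∅
  fail(14) 'c': from fail(0)=0 chase 'c': 0 ⇒ 0;  out=∅∪out(0)=∅
  fail(2) 'aa': from fail(1)=0 chase 'a': 0 ⇒ 1;  out=∅∪out(1)=∅
  fail(7) 'ac': from fail(1)=0 chase 'c': 0 ⇒ 14;  out={1}∪out(14)={1}
  fail(9) 'bb': from fail(8)=0 chase 'b': 0 ⇒ 8;  out=∅∪out(8)=∅
  fail(15) 'cc': from fail(14)=0 chase 'c': 0 ⇒ 14;  out=∅∪out(14)=∅
  fail(19) 'cb': from fail(14)=0 chase 'b': 0 ⇒ 8;  out=∅∪out(8)=∅
  fail(21) 'ca': from fail(14)=0 chase 'a': 0 ⇒ 1;  out=∅∪out(1)=∅
  fail(3) 'aab': from fail(2)=1 chase 'b': 1→0 ⇒ 8;  out=∅∪out(8)=∅
  fail(10) 'bbc': from fail(9)=8 chase 'c': 8→0 ⇒ 14;  out=∅∪out(14)=∅
  fail(16) 'ccc': from fail(15)=14 chase 'c': 14 ⇒ 15;  out=∅∪out(15)=∅
  fail(20) 'cba': from fail(19)=8 chase 'a': 8→0 ⇒ 1;  out={4}∪out(1)={4}
  fail(22) 'cab': from fail(21)=1 chase 'b': 1→0 ⇒ 8;  out={5}∪out(8)={5}
  fail(4) 'aabb': from fail(3)=8 chase 'b': 8 ⇒ 9;  out=∅∪out(9)=∅
  fail(11) 'bbcc': from fail(10)=14 chase 'c': 14 ⇒ 15;  out=∅∪out(15)=∅
  fail(17) 'cccb': from fail(16)=15 chase 'b': 15→14 ⇒ 19;  out=∅∪out(19)=∅
  fail(5) 'aabba': from fail(4)=9 chase 'a': 9→8→0 ⇒ 1;  out=∅∪out(1)=∅
  fail(12) 'bbcca': from fail(11)=15 chase 'a': 15→14 ⇒ 21;  out=∅∪out(21)=∅
  fail(18) 'cccbb': from fail(17)=19 chase 'b': 19→8 ⇒ 9;  out={3}∪out(9)={3}
  fail(6) 'aabbac': from fail(5)=1 chase 'c': 1 ⇒ 7;  out={0}∪out(7)={0,1}
  fail(13) 'bbccab': from fail(12)=21 chase 'b': 21 ⇒ 22;  out={2}∪out(22)={2,5}

Scan:
i=0 'b': node 0→8
i=1 'b': node 8→9
i=2 'c': node 9→10
i=3 'c': node 10→11
i=4 'a': node 11→12
i=5 'b': node 12→13  → match P2@[0:5],P5@[3:5]
i=6 'a': node 13→1 ·f
i=7 'a': node 1→2
i=8 'b': node 2→3
i=9 'b': node 3→4
i=10 'a': node 4→5
i=11 'c': node 5→6  → match P0@[6:11],P1@[10:11]
i=12 'b': node 6→19 ·f
i=13 'c': node 19→14 ·f
i=14 'c': node 14→15
i=15 'c': node 15→16
i=16 'c': node 16→16 ·f
i=17 'c': node 16→16 ·f
i=18 'b': node 16→17
i=19 'b': node 17→18  → match P3@[15:19]
i=20 'a': node 18→1 ·f
i=21 'b': node 1→8 ·f
i=22 'a': node 8→1 ·f
i=23 'c': node 1→7  → match P1@[22:23]
i=24 'b': node 7→19 ·f
i=25 'b': node 19→9 ·f
i=26 'b': node 9→9 ·f
i=27 'c': node 9→10
i=28 'c': node 10→11
i=29 'a': node 11→12
i=30 'b': node 12→13  → match P2@[25:30],P5@[28:30]
i=31 'a': node 13→1 ·f
i=32 'c': node 1→7  → match P1@[31:32]
i=33 'a': node 7→21 ·f
i=34 'b': node 21→22  → match P5@[32:34]
i=35 'a': node 22→1 ·f
i=36 'c': node 1→7  → match P1@[35:36]
i=37 'b': node 7→19 ·f
i=38 'a': node 19→20  → match P4@[36:38]
i=39 'a': node 20→2 ·f
i=40 'b': node 2→3
i=41 'b': node 3→4
i=42 'a': node 4→5
i=43 'c': node 5→6  → match P0@[38:43],P1@[42:43]
i=44 'c': node 6→15 ·f
i=45 'b': node 15→19 ·f
i=46 'b': node 19→9 ·f
i=47 'c': node 9→10
i=48 'a': node 10→21 ·f
i=49 'b': node 21→22  → match P5@[47:49]
i=50 'a': node 22→1 ·f
i=51 'a': node 1→2
i=52 'b': node 2→3
i=53 'b': node 3→4
i=54 'a': node 4→5
i=55 'c': node 5→6  → match P0@[50:55],P1@[54:55]
i=56 'c': node 6→15 ·f
i=57 'b': node 15→19 ·f
i=58 'a': node 19→20  → match P4@[56:58]
i=59 'b': node 20→8 ·f
i=60 'a': node 8→1 ·f
i=61 'c': node 1→7  → match P1@[60:61]
i=62 'b': node 7→19 ·f
i=63 'b': node 19→9 ·f
i=64 'c': node 9→10
i=65 'c': node 10→11
i=66 'a': node 11→12
i=67 'b': node 12→13  → match P2@[62:67],P5@[65:67]
i=68 'a': node 13→1 ·f
i=69 'a': node 1→2
i=70 'b': node 2→3
i=71 'b': node 3→4
i=72 'a': node 4→5
i=73 'c': node 5→6  → match P0@[68:73],P1@[72:73]
i=74 'b': node 6→19 ·f
i=75 'c': node 19→14 ·f

Matches: [[5,2],[5,5],[11,0],[11,1],[19,3],[23,1],[30,2],[30,5],[32,1],[34,5],[36,1],[38,4],[43,0],[43,1],[49,5],[55,0],[55,1],[58,4],[61,1],[67,2],[67,5],[73,0],[73,1]]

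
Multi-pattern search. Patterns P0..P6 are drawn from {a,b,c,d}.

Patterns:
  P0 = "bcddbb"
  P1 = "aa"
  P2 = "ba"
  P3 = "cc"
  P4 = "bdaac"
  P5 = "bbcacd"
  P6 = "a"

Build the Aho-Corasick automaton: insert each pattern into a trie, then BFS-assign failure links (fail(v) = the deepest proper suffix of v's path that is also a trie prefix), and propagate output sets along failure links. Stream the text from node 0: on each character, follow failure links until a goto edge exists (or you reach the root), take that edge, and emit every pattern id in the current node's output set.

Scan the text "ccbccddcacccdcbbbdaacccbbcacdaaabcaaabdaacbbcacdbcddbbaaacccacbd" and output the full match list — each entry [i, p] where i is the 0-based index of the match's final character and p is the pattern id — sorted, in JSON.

Construct AC machine:
Trie nodes:
  0='ε' goto a→7 b→1 c→10
  1='b' goto a→9 b→16 c→2 d→12
  2='bc' goto d→3
  3='bcd' goto d→4
  4='bcdd' goto b→5
  5='bcddb' goto b→6
  6='bcddbb' goto ·  [P0 ends]
  7='a' goto a→8  [P6 ends]
  8='aa' goto ·  [P1 ends]
  9='ba' goto ·  [P2 ends]
  10='c' goto c→11
  11='cc' goto ·  [P3 ends]
  12='bd' goto a→13
  13='bda' goto a→14
  14='bdaa' goto c→15
  15='bdaac' goto ·  [P4 ends]
  16='bb' goto c→17
  17='bbc' goto a→18
  18='bbca' goto c→19
  19='bbcac' goto d→20
  20='bbcacd' goto ·  [P5 ends]

Failure links (BFS by depth):
  fail(1) 'b': from fail(0)=0 chase 'b': 0 ⇒ 0;  out=∅∪out(0)=∅
  fail(7) 'a': from fail(0)=0 chase 'a': 0 ⇒ 0;  out={6}∪out(0)={6}
  fail(10) 'c': from fail(0)=0 chase 'c': 0 ⇒ 0;  out=∅∪out(0)=∅
  fail(2) 'bc': from fail(1)=0 chase 'c': 0 ⇒ 10;  out=∅∪out(10)=∅
  fail(8) 'aa': from fail(7)=0 chase 'a': 0 ⇒ 7;  out={1}∪out(7)={1,6}
  fail(9) 'ba': from fail(1)=0 chase 'a': 0 ⇒ 7;  out={2}∪out(7)={2,6}
  fail(11) 'cc': from fail(10)=0 chase 'c': 0 ⇒ 10;  out={3}∪out(10)={3}
  fail(12) 'bd': from fail(1)=0 chase 'd': 0 ⇒ 0;  out=∅∪out(0)=∅
  fail(16) 'bb': from fail(1)=0 chase 'b': 0 ⇒ 1;  out=∅∪out(1)=∅
  fail(3) 'bcd': from fail(2)=10 chase 'd': 10→0 ⇒ 0;  out=∅∪out(0)=∅
  fail(13) 'bda': from fail(12)=0 chase 'a': 0 ⇒ 7;  out=∅∪out(7)={6}
  fail(17) 'bbc': from fail(16)=1 chase 'c': 1 ⇒ 2;  out=∅∪out(2)=∅
  fail(4) 'bcdd': from fail(3)=0 chase 'd': 0 ⇒ 0;  out=∅∪out(0)=∅
  fail(14) 'bdaa': from fail(13)=7 chase 'a': 7 ⇒ 8;  out=∅∪out(8)={1,6}
  fail(18) 'bbca': from fail(17)=2 chase 'a': 2→10→0 ⇒ 7;  out=∅∪out(7)={6}
  fail(5) 'bcddb': from fail(4)=0 chase 'b': 0 ⇒ 1;  out=∅∪out(1)=∅
  fail(15) 'bdaac': from fail(14)=8 chase 'c': 8→7→0 ⇒ 10;  out={4}∪out(10)={4}
  fail(19) 'bbcac': from fail(18)=7 chase 'c': 7→0 ⇒ 10;  out=∅∪out(10)=∅
  fail(6) 'bcddbb': from fail(5)=1 chase 'b': 1 ⇒ 16;  out={0}∪out(16)={0}
  fail(20) 'bbcacd': from fail(19)=10 chase 'd': 10→0 ⇒ 0;  out={5}∪out(0)={5}

Scan:
pos 0 'c': at 10
pos 1 'c': at 11  emit P3@[0:1]
pos 2 'b': at 1 (fail-walked)
pos 3 'c': at 2
pos 4 'c': at 11 (fail-walked)  emit P3@[3:4]
pos 5 'd': at 0 (fail-walked)
pos 6 'd': at 0
pos 7 'c': at 10
pos 8 'a': at 7 (fail-walked)  emit P6@[8:8]
pos 9 'c': at 10 (fail-walked)
pos 10 'c': at 11  emit P3@[9:10]
pos 11 'c': at 11 (fail-walked)  emit P3@[10:11]
pos 12 'd': at 0 (fail-walked)
pos 13 'c': at 10
pos 14 'b': at 1 (fail-walked)
pos 15 'b': at 16
pos 16 'b': at 16 (fail-walked)
pos 17 'd': at 12 (fail-walked)
pos 18 'a': at 13  emit P6@[18:18]
pos 19 'a': at 14  emit P1@[18:19],P6@[19:19]
pos 20 'c': at 15  emit P4@[16:20]
pos 21 'c': at 11 (fail-walked)  emit P3@[20:21]
pos 22 'c': at 11 (fail-walked)  emit P3@[21:22]
pos 23 'b': at 1 (fail-walked)
pos 24 'b': at 16
pos 25 'c': at 17
pos 26 'a': at 18  emit P6@[26:26]
pos 27 'c': at 19
pos 28 'd': at 20  emit P5@[23:28]
pos 29 'a': at 7 (fail-walked)  emit P6@[29:29]
pos 30 'a': at 8  emit P1@[29:30],P6@[30:30]
pos 31 'a': at 8 (fail-walked)  emit P1@[30:31],P6@[31:31]
pos 32 'b': at 1 (fail-walked)
pos 33 'c': at 2
pos 34 'a': at 7 (fail-walked)  emit P6@[34:34]
pos 35 'a': at 8  emit P1@[34:35],P6@[35:35]
pos 36 'a': at 8 (fail-walked)  emit P1@[35:36],P6@[36:36]
pos 37 'b': at 1 (fail-walked)
pos 38 'd': at 12
pos 39 'a': at 13  emit P6@[39:39]
pos 40 'a': at 14  emit P1@[39:40],P6@[40:40]
pos 41 'c': at 15  emit P4@[37:41]
pos 42 'b': at 1 (fail-walked)
pos 43 'b': at 16
pos 44 'c': at 17
pos 45 'a': at 18  emit P6@[45:45]
pos 46 'c': at 19
pos 47 'd': at 20  emit P5@[42:47]
pos 48 'b': at 1 (fail-walked)
pos 49 'c': at 2
pos 50 'd': at 3
pos 51 'd': at 4
pos 52 'b': at 5
pos 53 'b': at 6  emit P0@[48:53]
pos 54 'a': at 9 (fail-walked)  emit P2@[53:54],P6@[54:54]
pos 55 'a': at 8 (fail-walked)  emit P1@[54:55],P6@[55:55]
pos 56 'a': at 8 (fail-walked)  emit P1@[55:56],P6@[56:56]
pos 57 'c': at 10 (fail-walked)
pos 58 'c': at 11  emit P3@[57:58]
pos 59 'c': at 11 (fail-walked)  emit P3@[58:59]
pos 60 'a': at 7 (fail-walked)  emit P6@[60:60]
pos 61 'c': at 10 (fail-walked)
pos 62 'b': at 1 (fail-walked)
pos 63 'd': at 12

All matches (sorted): [[1,3],[4,3],[8,6],[10,3],[11,3],[18,6],[19,1],[19,6],[20,4],[21,3],[22,3],[26,6],[28,5],[29,6],[30,1],[30,6],[31,1],[31,6],[34,6],[35,1],[35,6],[36,1],[36,6],[39,6],[40,1],[40,6],[41,4],[45,6],[47,5],[53,0],[54,2],[54,6],[55,1],[55,6],[56,1],[56,6],[58,3],[59,3],[60,6]]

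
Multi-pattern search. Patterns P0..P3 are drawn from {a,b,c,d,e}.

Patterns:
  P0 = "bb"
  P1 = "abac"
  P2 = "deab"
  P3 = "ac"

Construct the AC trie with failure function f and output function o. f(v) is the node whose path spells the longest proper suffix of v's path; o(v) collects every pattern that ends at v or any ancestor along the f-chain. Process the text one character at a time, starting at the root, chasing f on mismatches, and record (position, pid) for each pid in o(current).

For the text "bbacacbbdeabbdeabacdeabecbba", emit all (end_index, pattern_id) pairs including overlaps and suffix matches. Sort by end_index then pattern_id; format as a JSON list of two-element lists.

Build:
Trie nodes:
  0='ε' goto a→3 b→1 d→7
  1='b' goto b→2
  2='bb' goto ·  ←P0
  3='a' goto b→4 c→11
  4='ab' goto a→5
  5='aba' goto c→6
  6='abac' goto ·  ←P1
  7='d' goto e→8
  8='de' goto a→9
  9='dea' goto b→10
  10='deab' goto ·  ←P2
  11='ac' goto ·  ←P3

Failure links (BFS by depth):
  n1('b'): parent n0 fail=0; on 'b' 0 → fail=0;  out ∅∪∅=∅
  n3('a'): parent n0 fail=0; on 'a' 0 → fail=0;  out ∅∪∅=∅
  n7('d'): parent n0 fail=0; on 'd' 0 → fail=0;  out ∅∪∅=∅
  n2('bb'): parent n1 fail=0; on 'b' 0 → fail=1;  out {0}∪∅={0}
  n4('ab'): parent n3 fail=0; on 'b' 0 → fail=1;  out ∅∪∅=∅
  n8('de'): parent n7 fail=0; on 'e' 0 → fail=0;  out ∅∪∅=∅
  n11('ac'): parent n3 fail=0; on 'c' 0 → fail=0;  out {3}∪∅={3}
  n5('aba'): parent n4 fail=1; on 'a' 1→0 → fail=3;  out ∅∪∅=∅
  n9('dea'): parent n8 fail=0; on 'a' 0 → fail=3;  out ∅∪∅=∅
  n6('abac'): parent n5 fail=3; on 'c' 3 → fail=11;  out {1}∪{3}={1,3}
  n10('deab'): parent n9 fail=3; on 'b' 3 → fail=4;  out {2}∪∅={2}

Text stream:
pos 0 'b': at 1
pos 1 'b': at 2  emit P0@[0:1]
pos 2 'a': at 3 ·f
pos 3 'c': at 11  emit P3@[2:3]
pos 4 'a': at 3 ·f
pos 5 'c': at 11  emit P3@[4:5]
pos 6 'b': at 1 ·f
pos 7 'b': at 2  emit P0@[6:7]
pos 8 'd': at 7 ·f
pos 9 'e': at 8
pos 10 'a': at 9
pos 11 'b': at 10  emit P2@[8:11]
pos 12 'b': at 2 ·f  emit P0@[11:12]
pos 13 'd': at 7 ·f
pos 14 'e': at 8
pos 15 'a': at 9
pos 16 'b': at 10  emit P2@[13:16]
pos 17 'a': at 5 ·f
pos 18 'c': at 6  emit P1@[15:18],P3@[17:18]
pos 19 'd': at 7 ·f
pos 20 'e': at 8
pos 21 'a': at 9
pos 22 'b': at 10  emit P2@[19:22]
pos 23 'e': at 0 ·f
pos 24 'c': at 0
pos 25 'b': at 1
pos 26 'b': at 2  emit P0@[25:26]
pos 27 'a': at 3 ·f

All matches (sorted): [[1,0],[3,3],[5,3],[7,0],[11,2],[12,0],[16,2],[18,1],[18,3],[22,2],[26,0]]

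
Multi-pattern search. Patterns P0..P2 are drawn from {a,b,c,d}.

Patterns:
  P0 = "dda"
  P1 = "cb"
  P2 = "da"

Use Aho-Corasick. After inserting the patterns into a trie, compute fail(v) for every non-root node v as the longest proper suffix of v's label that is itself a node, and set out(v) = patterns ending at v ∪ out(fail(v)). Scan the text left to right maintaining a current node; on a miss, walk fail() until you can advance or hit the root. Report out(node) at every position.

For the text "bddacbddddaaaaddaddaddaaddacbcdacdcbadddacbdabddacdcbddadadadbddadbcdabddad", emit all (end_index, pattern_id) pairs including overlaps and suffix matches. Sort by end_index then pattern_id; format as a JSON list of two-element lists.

Construct AC machine:
Trie nodes:
  n0 'ε': c→4 d→1
  n1 'd': a→6 d→2
  n2 'dd': a→3
  n3 'dda': ·  [P0 ends]
  n4 'c': b→5
  n5 'cb': ·  [P1 ends]
  n6 'da': ·  [P2 ends]

BFS fail/out derivation:
  fail(1) 'd': from fail(0)=0 chase 'd': 0 ⇒ 0;  out=∅∪out(0)=∅
  fail(4) 'c': from fail(0)=0 chase 'c': 0 ⇒ 0;  out=∅∪out(0)=∅
  fail(2) 'dd': from fail(1)=0 chase 'd': 0 ⇒ 1;  out=∅∪out(1)=∅
  fail(5) 'cb': from fail(4)=0 chase 'b': 0 ⇒ 0;  out={1}∪out(0)={1}
  fail(6) 'da': from fail(1)=0 chase 'a': 0 ⇒ 0;  out={2}∪out(0)={2}
  fail(3) 'dda': from fail(2)=1 chase 'a': 1 ⇒ 6;  out={0}∪out(6)={0,2}

Text stream:
[0] read 'b'  n0⇒n0
[1] read 'd'  n0⇒n1
[2] read 'd'  n1⇒n2
[3] read 'a'  n2⇒n3  emit P0@[1:3],P2@[2:3]
[4] read 'c'  n3⇒n4 (via fail)
[5] read 'b'  n4⇒n5  emit P1@[4:5]
[6] read 'd'  n5⇒n1 (via fail)
[7] read 'd'  n1⇒n2
[8] read 'd'  n2⇒n2 (via fail)
[9] read 'd'  n2⇒n2 (via fail)
[10] read 'a'  n2⇒n3  emit P0@[8:10],P2@[9:10]
[11] read 'a'  n3⇒n0 (via fail)
[12] read 'a'  n0⇒n0
[13] read 'a'  n0⇒n0
[14] read 'd'  n0⇒n1
[15] read 'd'  n1⇒n2
[16] read 'a'  n2⇒n3  emit P0@[14:16],P2@[15:16]
[17] read 'd'  n3⇒n1 (via fail)
[18] read 'd'  n1⇒n2
[19] read 'a'  n2⇒n3  emit P0@[17:19],P2@[18:19]
[20] read 'd'  n3⇒n1 (via fail)
[21] read 'd'  n1⇒n2
[22] read 'a'  n2⇒n3  emit P0@[20:22],P2@[21:22]
[23] read 'a'  n3⇒n0 (via fail)
[24] read 'd'  n0⇒n1
[25] read 'd'  n1⇒n2
[26] read 'a'  n2⇒n3  emit P0@[24:26],P2@[25:26]
[27] read 'c'  n3⇒n4 (via fail)
[28] read 'b'  n4⇒n5  emit P1@[27:28]
[29] read 'c'  n5⇒n4 (via fail)
[30] read 'd'  n4⇒n1 (via fail)
[31] read 'a'  n1⇒n6  emit P2@[30:31]
[32] read 'c'  n6⇒n4 (via fail)
[33] read 'd'  n4⇒n1 (via fail)
[34] read 'c'  n1⇒n4 (via fail)
[35] read 'b'  n4⇒n5  emit P1@[34:35]
[36] read 'a'  n5⇒n0 (via fail)
[37] read 'd'  n0⇒n1
[38] read 'd'  n1⇒n2
[39] read 'd'  n2⇒n2 (via fail)
[40] read 'a'  n2⇒n3  emit P0@[38:40],P2@[39:40]
[41] read 'c'  n3⇒n4 (via fail)
[42] read 'b'  n4⇒n5  emit P1@[41:42]
[43] read 'd'  n5⇒n1 (via fail)
[44] read 'a'  n1⇒n6  emit P2@[43:44]
[45] read 'b'  n6⇒n0 (via fail)
[46] read 'd'  n0⇒n1
[47] read 'd'  n1⇒n2
[48] read 'a'  n2⇒n3  emit P0@[46:48],P2@[47:48]
[49] read 'c'  n3⇒n4 (via fail)
[50] read 'd'  n4⇒n1 (via fail)
[51] read 'c'  n1⇒n4 (via fail)
[52] read 'b'  n4⇒n5  emit P1@[51:52]
[53] read 'd'  n5⇒n1 (via fail)
[54] read 'd'  n1⇒n2
[55] read 'a'  n2⇒n3  emit P0@[53:55],P2@[54:55]
[56] read 'd'  n3⇒n1 (via fail)
[57] read 'a'  n1⇒n6  emit P2@[56:57]
[58] read 'd'  n6⇒n1 (via fail)
[59] read 'a'  n1⇒n6  emit P2@[58:59]
[60] read 'd'  n6⇒n1 (via fail)
[61] read 'b'  n1⇒n0 (via fail)
[62] read 'd'  n0⇒n1
[63] read 'd'  n1⇒n2
[64] read 'a'  n2⇒n3  emit P0@[62:64],P2@[63:64]
[65] read 'd'  n3⇒n1 (via fail)
[66] read 'b'  n1⇒n0 (via fail)
[67] read 'c'  n0⇒n4
[68] read 'd'  n4⇒n1 (via fail)
[69] read 'a'  n1⇒n6  emit P2@[68:69]
[70] read 'b'  n6⇒n0 (via fail)
[71] read 'd'  n0⇒n1
[72] read 'd'  n1⇒n2
[73] read 'a'  n2⇒n3  emit P0@[71:73],P2@[72:73]
[74] read 'd'  n3⇒n1 (via fail)

Result: [[3,0],[3,2],[5,1],[10,0],[10,2],[16,0],[16,2],[19,0],[19,2],[22,0],[22,2],[26,0],[26,2],[28,1],[31,2],[35,1],[40,0],[40,2],[42,1],[44,2],[48,0],[48,2],[52,1],[55,0],[55,2],[57,2],[59,2],[64,0],[64,2],[69,2],[73,0],[73,2]]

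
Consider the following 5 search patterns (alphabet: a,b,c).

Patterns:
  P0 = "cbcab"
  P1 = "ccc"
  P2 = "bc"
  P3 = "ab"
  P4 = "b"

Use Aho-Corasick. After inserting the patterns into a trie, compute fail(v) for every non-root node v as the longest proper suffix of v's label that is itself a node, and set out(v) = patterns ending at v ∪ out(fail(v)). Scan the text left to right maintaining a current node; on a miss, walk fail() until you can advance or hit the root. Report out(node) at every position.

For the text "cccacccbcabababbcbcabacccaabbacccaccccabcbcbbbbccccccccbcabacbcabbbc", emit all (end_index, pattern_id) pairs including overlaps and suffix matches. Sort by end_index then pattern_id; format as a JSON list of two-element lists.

Build:
Trie (insert patterns):
  n0 'ε': a→10 b→8 c→1
  n1 'c': b→2 c→6
  n2 'cb': c→3
  n3 'cbc': a→4
  n4 'cbca': b→5
  n5 'cbcab': ·  [P0 ends]
  n6 'cc': c→7
  n7 'ccc': ·  [P1 ends]
  n8 'b': c→9  [P4 ends]
  n9 'bc': ·  [P2 ends]
  n10 'a': b→11
  n11 'ab': ·  [P3 ends]

BFS fail/out derivation:
  n1('c'): parent n0 fail=0; on 'c' 0 → fail=0;  out ∅∪∅=∅
  n8('b'): parent n0 fail=0; on 'b' 0 → fail=0;  out {4}∪∅={4}
  n10('a'): parent n0 fail=0; on 'a' 0 → fail=0;  out ∅∪∅=∅
  n2('cb'): parent n1 fail=0; on 'b' 0 → fail=8;  out ∅∪{4}={4}
  n6('cc'): parent n1 fail=0; on 'c' 0 → fail=1;  out ∅∪∅=∅
  n9('bc'): parent n8 fail=0; on 'c' 0 → fail=1;  out {2}∪∅={2}
  n11('ab'): parent n10 fail=0; on 'b' 0 → fail=8;  out {3}∪{4}={3,4}
  n3('cbc'): parent n2 fail=8; on 'c' 8 → fail=9;  out ∅∪{2}={2}
  n7('ccc'): parent n6 fail=1; on 'c' 1 → fail=6;  out {1}∪∅={1}
  n4('cbca'): parent n3 fail=9; on 'a' 9→1→0 → fail=10;  out ∅∪∅=∅
  n5('cbcab'): parent n4 fail=10; on 'b' 10 → fail=11;  out {0}∪{3,4}={0,3,4}

Scan:
pos 0 'c': at 1
pos 1 'c': at 6
pos 2 'c': at 7  ** P1@[0:2]
pos 3 'a': at 10 ·f
pos 4 'c': at 1 ·f
pos 5 'c': at 6
pos 6 'c': at 7  ** P1@[4:6]
pos 7 'b': at 2 ·f  ** P4@[7:7]
pos 8 'c': at 3  ** P2@[7:8]
pos 9 'a': at 4
pos 10 'b': at 5  ** P0@[6:10],P3@[9:10],P4@[10:10]
pos 11 'a': at 10 ·f
pos 12 'b': at 11  ** P3@[11:12],P4@[12:12]
pos 13 'a': at 10 ·f
pos 14 'b': at 11  ** P3@[13:14],P4@[14:14]
pos 15 'b': at 8 ·f  ** P4@[15:15]
pos 16 'c': at 9  ** P2@[15:16]
pos 17 'b': at 2 ·f  ** P4@[17:17]
pos 18 'c': at 3  ** P2@[17:18]
pos 19 'a': at 4
pos 20 'b': at 5  ** P0@[16:20],P3@[19:20],P4@[20:20]
pos 21 'a': at 10 ·f
pos 22 'c': at 1 ·f
pos 23 'c': at 6
pos 24 'c': at 7  ** P1@[22:24]
pos 25 'a': at 10 ·f
pos 26 'a': at 10 ·f
pos 27 'b': at 11  ** P3@[26:27],P4@[27:27]
pos 28 'b': at 8 ·f  ** P4@[28:28]
pos 29 'a': at 10 ·f
pos 30 'c': at 1 ·f
pos 31 'c': at 6
pos 32 'c': at 7  ** P1@[30:32]
pos 33 'a': at 10 ·f
pos 34 'c': at 1 ·f
pos 35 'c': at 6
pos 36 'c': at 7  ** P1@[34:36]
pos 37 'c': at 7 ·f  ** P1@[35:37]
pos 38 'a': at 10 ·f
pos 39 'b': at 11  ** P3@[38:39],P4@[39:39]
pos 40 'c': at 9 ·f  ** P2@[39:40]
pos 41 'b': at 2 ·f  ** P4@[41:41]
pos 42 'c': at 3  ** P2@[41:42]
pos 43 'b': at 2 ·f  ** P4@[43:43]
pos 44 'b': at 8 ·f  ** P4@[44:44]
pos 45 'b': at 8 ·f  ** P4@[45:45]
pos 46 'b': at 8 ·f  ** P4@[46:46]
pos 47 'c': at 9  ** P2@[46:47]
pos 48 'c': at 6 ·f
pos 49 'c': at 7  ** P1@[47:49]
pos 50 'c': at 7 ·f  ** P1@[48:50]
pos 51 'c': at 7 ·f  ** P1@[49:51]
pos 52 'c': at 7 ·f  ** P1@[50:52]
pos 53 'c': at 7 ·f  ** P1@[51:53]
pos 54 'c': at 7 ·f  ** P1@[52:54]
pos 55 'b': at 2 ·f  ** P4@[55:55]
pos 56 'c': at 3  ** P2@[55:56]
pos 57 'a': at 4
pos 58 'b': at 5  ** P0@[54:58],P3@[57:58],P4@[58:58]
pos 59 'a': at 10 ·f
pos 60 'c': at 1 ·f
pos 61 'b': at 2  ** P4@[61:61]
pos 62 'c': at 3  ** P2@[61:62]
pos 63 'a': at 4
pos 64 'b': at 5  ** P0@[60:64],P3@[63:64],P4@[64:64]
pos 65 'b': at 8 ·f  ** P4@[65:65]
pos 66 'b': at 8 ·f  ** P4@[66:66]
pos 67 'c': at 9  ** P2@[66:67]

All matches (sorted): [[2,1],[6,1],[7,4],[8,2],[10,0],[10,3],[10,4],[12,3],[12,4],[14,3],[14,4],[15,4],[16,2],[17,4],[18,2],[20,0],[20,3],[20,4],[24,1],[27,3],[27,4],[28,4],[32,1],[36,1],[37,1],[39,3],[39,4],[40,2],[41,4],[42,2],[43,4],[44,4],[45,4],[46,4],[47,2],[49,1],[50,1],[51,1],[52,1],[53,1],[54,1],[55,4],[56,2],[58,0],[58,3],[58,4],[61,4],[62,2],[64,0],[64,3],[64,4],[65,4],[66,4],[67,2]]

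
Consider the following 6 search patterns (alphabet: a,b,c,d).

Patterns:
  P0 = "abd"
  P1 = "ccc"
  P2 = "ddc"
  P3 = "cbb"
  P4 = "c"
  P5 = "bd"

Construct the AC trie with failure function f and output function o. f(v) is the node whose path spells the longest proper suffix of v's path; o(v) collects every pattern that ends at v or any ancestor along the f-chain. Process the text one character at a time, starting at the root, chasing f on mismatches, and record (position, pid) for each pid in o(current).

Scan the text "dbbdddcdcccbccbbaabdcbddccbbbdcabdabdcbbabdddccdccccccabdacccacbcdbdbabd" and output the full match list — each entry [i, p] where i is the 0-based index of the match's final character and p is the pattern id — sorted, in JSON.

Build automaton:
Trie nodes:
  0='ε' goto a→1 b→12 c→4 d→7
  1='a' goto b→2
  2='ab' goto d→3
  3='abd' goto ·  [P0 ends]
  4='c' goto b→10 c→5  [P4 ends]
  5='cc' goto c→6
  6='ccc' goto ·  [P1 ends]
  7='d' goto d→8
  8='dd' goto c→9
  9='ddc' goto ·  [P2 ends]
  10='cb' goto b→11
  11='cbb' goto ·  [P3 ends]
  12='b' goto d→13
  13='bd' goto ·  [P5 ends]

Failure links (BFS by depth):
  fail(1) 'a': from fail(0)=0 chase 'a': 0 ⇒ 0;  out=∅∪out(0)=∅
  fail(4) 'c': from fail(0)=0 chase 'c': 0 ⇒ 0;  out={4}∪out(0)={4}
  fail(7) 'd': from fail(0)=0 chase 'd': 0 ⇒ 0;  out=∅∪out(0)=∅
  fail(12) 'b': from fail(0)=0 chase 'b': 0 ⇒ 0;  out=∅∪out(0)=∅
  fail(2) 'ab': from fail(1)=0 chase 'b': 0 ⇒ 12;  out=∅∪out(12)=∅
  fail(5) 'cc': from fail(4)=0 chase 'c': 0 ⇒ 4;  out=∅∪out(4)={4}
  fail(8) 'dd': from fail(7)=0 chase 'd': 0 ⇒ 7;  out=∅∪out(7)=∅
  fail(10) 'cb': from fail(4)=0 chase 'b': 0 ⇒ 12;  out=∅∪out(12)=∅
  fail(13) 'bd': from fail(12)=0 chase 'd': 0 ⇒ 7;  out={5}∪out(7)={5}
  fail(3) 'abd': from fail(2)=12 chase 'd': 12 ⇒ 13;  out={0}∪out(13)={0,5}
  fail(6) 'ccc': from fail(5)=4 chase 'c': 4 ⇒ 5;  out={1}∪out(5)={1,4}
  fail(9) 'ddc': from fail(8)=7 chase 'c': 7→0 ⇒ 4;  out={2}∪out(4)={2,4}
  fail(11) 'cbb': from fail(10)=12 chase 'b': 12→0 ⇒ 12;  out={3}∪out(12)={3}

Text stream:
i=0 'd': node 0→7
i=1 'b': node 7→12 (via fail)
i=2 'b': node 12→12 (via fail)
i=3 'd': node 12→13  ** P5@[2:3]
i=4 'd': node 13→8 (via fail)
i=5 'd': node 8→8 (via fail)
i=6 'c': node 8→9  ** P2@[4:6],P4@[6:6]
i=7 'd': node 9→7 (via fail)
i=8 'c': node 7→4 (via fail)  ** P4@[8:8]
i=9 'c': node 4→5  ** P4@[9:9]
i=10 'c': node 5→6  ** P1@[8:10],P4@[10:10]
i=11 'b': node 6→10 (via fail)
i=12 'c': node 10→4 (via fail)  ** P4@[12:12]
i=13 'c': node 4→5  ** P4@[13:13]
i=14 'b': node 5→10 (via fail)
i=15 'b': node 10→11  ** P3@[13:15]
i=16 'a': node 11→1 (via fail)
i=17 'a': node 1→1 (via fail)
i=18 'b': node 1→2
i=19 'd': node 2→3  ** P0@[17:19],P5@[18:19]
i=20 'c': node 3→4 (via fail)  ** P4@[20:20]
i=21 'b': node 4→10
i=22 'd': node 10→13 (via fail)  ** P5@[21:22]
i=23 'd': node 13→8 (via fail)
i=24 'c': node 8→9  ** P2@[22:24],P4@[24:24]
i=25 'c': node 9→5 (via fail)  ** P4@[25:25]
i=26 'b': node 5→10 (via fail)
i=27 'b': node 10→11  ** P3@[25:27]
i=28 'b': node 11→12 (via fail)
i=29 'd': node 12→13  ** P5@[28:29]
i=30 'c': node 13→4 (via fail)  ** P4@[30:30]
i=31 'a': node 4→1 (via fail)
i=32 'b': node 1→2
i=33 'd': node 2→3  ** P0@[31:33],P5@[32:33]
i=34 'a': node 3→1 (via fail)
i=35 'b': node 1→2
i=36 'd': node 2→3  ** P0@[34:36],P5@[35:36]
i=37 'c': node 3→4 (via fail)  ** P4@[37:37]
i=38 'b': node 4→10
i=39 'b': node 10→11  ** P3@[37:39]
i=40 'a': node 11→1 (via fail)
i=41 'b': node 1→2
i=42 'd': node 2→3  ** P0@[40:42],P5@[41:42]
i=43 'd': node 3→8 (via fail)
i=44 'd': node 8→8 (via fail)
i=45 'c': node 8→9  ** P2@[43:45],P4@[45:45]
i=46 'c': node 9→5 (via fail)  ** P4@[46:46]
i=47 'd': node 5→7 (via fail)
i=48 'c': node 7→4 (via fail)  ** P4@[48:48]
i=49 'c': node 4→5  ** P4@[49:49]
i=50 'c': node 5→6  ** P1@[48:50],P4@[50:50]
i=51 'c': node 6→6 (via fail)  ** P1@[49:51],P4@[51:51]
i=52 'c': node 6→6 (via fail)  ** P1@[50:52],P4@[52:52]
i=53 'c': node 6→6 (via fail)  ** P1@[51:53],P4@[53:53]
i=54 'a': node 6→1 (via fail)
i=55 'b': node 1→2
i=56 'd': node 2→3  ** P0@[54:56],P5@[55:56]
i=57 'a': node 3→1 (via fail)
i=58 'c': node 1→4 (via fail)  ** P4@[58:58]
i=59 'c': node 4→5  ** P4@[59:59]
i=60 'c': node 5→6  ** P1@[58:60],P4@[60:60]
i=61 'a': node 6→1 (via fail)
i=62 'c': node 1→4 (via fail)  ** P4@[62:62]
i=63 'b': node 4→10
i=64 'c': node 10→4 (via fail)  ** P4@[64:64]
i=65 'd': node 4→7 (via fail)
i=66 'b': node 7→12 (via fail)
i=67 'd': node 12→13  ** P5@[66:67]
i=68 'b': node 13→12 (via fail)
i=69 'a': node 12→1 (via fail)
i=70 'b': node 1→2
i=71 'd': node 2→3  ** P0@[69:71],P5@[70:71]

Matches: [[3,5],[6,2],[6,4],[8,4],[9,4],[10,1],[10,4],[12,4],[13,4],[15,3],[19,0],[19,5],[20,4],[22,5],[24,2],[24,4],[25,4],[27,3],[29,5],[30,4],[33,0],[33,5],[36,0],[36,5],[37,4],[39,3],[42,0],[42,5],[45,2],[45,4],[46,4],[48,4],[49,4],[50,1],[50,4],[51,1],[51,4],[52,1],[52,4],[53,1],[53,4],[56,0],[56,5],[58,4],[59,4],[60,1],[60,4],[62,4],[64,4],[67,5],[71,0],[71,5]]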